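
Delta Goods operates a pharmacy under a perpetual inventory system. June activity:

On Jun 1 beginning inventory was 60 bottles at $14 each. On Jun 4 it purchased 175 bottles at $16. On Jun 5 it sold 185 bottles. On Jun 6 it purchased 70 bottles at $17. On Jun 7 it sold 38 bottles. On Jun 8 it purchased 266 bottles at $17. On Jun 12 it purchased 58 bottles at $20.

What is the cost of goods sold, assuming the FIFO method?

COGS = $3,448

Jun 5, 185 sold [FIFO — oldest first]: 60 @ $14 + 125 @ $16 = $2,840
Jun 7, 38 sold [FIFO — oldest first]: 38 @ $16 = $608
Total COGS = $2,840 + $608 = $3,448
Ending inventory: 12 @ $16 + 70 @ $17 + 266 @ $17 + 58 @ $20 = $7,064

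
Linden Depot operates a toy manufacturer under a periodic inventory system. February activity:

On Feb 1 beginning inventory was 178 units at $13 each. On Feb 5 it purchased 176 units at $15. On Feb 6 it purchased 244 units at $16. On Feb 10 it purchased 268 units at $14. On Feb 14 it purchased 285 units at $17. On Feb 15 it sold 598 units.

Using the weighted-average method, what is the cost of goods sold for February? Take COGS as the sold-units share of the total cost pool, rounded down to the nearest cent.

COGS = $9,068.71

Feb 15, sell 598: 598/1151 × $17,455.00 → $9,068.71
Ending inventory (cost pool remaining) = $8,386.29
Check: goods available $17,455.00 = COGS $9,068.71 + ending $8,386.29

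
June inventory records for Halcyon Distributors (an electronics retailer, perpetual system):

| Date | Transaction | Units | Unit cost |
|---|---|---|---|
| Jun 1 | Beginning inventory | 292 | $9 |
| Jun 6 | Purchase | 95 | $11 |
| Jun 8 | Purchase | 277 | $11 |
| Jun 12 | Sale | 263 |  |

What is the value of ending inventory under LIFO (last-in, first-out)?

Jun 12, 263 sold [LIFO — newest first]: 263 @ $11 = $2,893
Ending inventory: 292 @ $9 + 95 @ $11 + 14 @ $11 = $3,827
Check: goods available $6,720 = COGS $2,893 + ending $3,827

Ending inventory = $3,827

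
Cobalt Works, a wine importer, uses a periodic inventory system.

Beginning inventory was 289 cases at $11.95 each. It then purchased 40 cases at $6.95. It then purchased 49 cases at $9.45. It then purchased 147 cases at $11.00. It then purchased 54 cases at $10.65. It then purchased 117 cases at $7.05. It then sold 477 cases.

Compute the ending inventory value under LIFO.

Sale 1 (477) [LIFO — newest first]: 117 @ $7.05 + 54 @ $10.65 + 147 @ $11.00 + 49 @ $9.45 + 40 @ $6.95 + 70 @ $11.95 = $4,594.50
Ending inventory: 219 @ $11.95 = $2,617.05
Check: goods available $7,211.55 = COGS $4,594.50 + ending $2,617.05

Ending inventory = $2,617.05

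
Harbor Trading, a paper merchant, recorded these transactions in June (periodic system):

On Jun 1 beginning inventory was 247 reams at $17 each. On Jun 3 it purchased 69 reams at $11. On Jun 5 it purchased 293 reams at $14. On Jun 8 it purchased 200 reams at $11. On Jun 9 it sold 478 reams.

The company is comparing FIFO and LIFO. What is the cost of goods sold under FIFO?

FIFO COGS: 247 @ $17 + 69 @ $11 + 162 @ $14 = $7,226
LIFO COGS: 200 @ $11 + 278 @ $14 = $6,092

COGS = $7,226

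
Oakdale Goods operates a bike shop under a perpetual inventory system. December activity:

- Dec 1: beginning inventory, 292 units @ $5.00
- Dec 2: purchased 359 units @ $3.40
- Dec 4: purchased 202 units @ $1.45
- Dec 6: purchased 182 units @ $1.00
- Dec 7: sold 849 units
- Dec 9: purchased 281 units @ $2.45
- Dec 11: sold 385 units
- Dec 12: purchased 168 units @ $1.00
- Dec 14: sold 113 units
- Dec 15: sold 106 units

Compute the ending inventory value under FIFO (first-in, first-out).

Ending inventory = $31.00

Dec 7, 849 sold [FIFO — oldest first]: 292 @ $5.00 + 359 @ $3.40 + 198 @ $1.45 = $2,967.70
Dec 11, 385 sold [FIFO — oldest first]: 4 @ $1.45 + 182 @ $1.00 + 199 @ $2.45 = $675.35
Dec 14, 113 sold [FIFO — oldest first]: 82 @ $2.45 + 31 @ $1.00 = $231.90
Dec 15, 106 sold [FIFO — oldest first]: 106 @ $1.00 = $106.00
Total COGS = $2,967.70 + $675.35 + $231.90 + $106.00 = $3,980.95
Ending inventory: 31 @ $1.00 = $31.00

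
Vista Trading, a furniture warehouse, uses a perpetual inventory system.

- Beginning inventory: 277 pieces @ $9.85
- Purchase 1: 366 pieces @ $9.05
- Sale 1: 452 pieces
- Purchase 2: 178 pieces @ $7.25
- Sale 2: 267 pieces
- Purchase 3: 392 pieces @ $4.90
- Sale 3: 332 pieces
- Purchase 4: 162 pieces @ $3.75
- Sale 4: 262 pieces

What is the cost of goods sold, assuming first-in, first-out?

Sale 1 (452) [FIFO — oldest first]: 277 @ $9.85 + 175 @ $9.05 = $4,312.20
Sale 2 (267) [FIFO — oldest first]: 191 @ $9.05 + 76 @ $7.25 = $2,279.55
Sale 3 (332) [FIFO — oldest first]: 102 @ $7.25 + 230 @ $4.90 = $1,866.50
Sale 4 (262) [FIFO — oldest first]: 162 @ $4.90 + 100 @ $3.75 = $1,168.80
Total COGS = $4,312.20 + $2,279.55 + $1,866.50 + $1,168.80 = $9,627.05
Ending inventory: 62 @ $3.75 = $232.50
Check: goods available $9,859.55 = COGS $9,627.05 + ending $232.50

COGS = $9,627.05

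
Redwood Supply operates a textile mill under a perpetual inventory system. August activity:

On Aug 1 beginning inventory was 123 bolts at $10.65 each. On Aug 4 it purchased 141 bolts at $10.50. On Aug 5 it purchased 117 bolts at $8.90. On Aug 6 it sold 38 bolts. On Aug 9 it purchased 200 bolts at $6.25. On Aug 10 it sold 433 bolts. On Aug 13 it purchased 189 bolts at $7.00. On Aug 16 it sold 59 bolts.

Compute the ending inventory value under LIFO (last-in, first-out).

Aug 6, 38 sold [LIFO — newest first]: 38 @ $8.90 = $338.20
Aug 10, 433 sold [LIFO — newest first]: 200 @ $6.25 + 79 @ $8.90 + 141 @ $10.50 + 13 @ $10.65 = $3,572.05
Aug 16, 59 sold [LIFO — newest first]: 59 @ $7.00 = $413.00
Total COGS = $338.20 + $3,572.05 + $413.00 = $4,323.25
Ending inventory: 110 @ $10.65 + 130 @ $7.00 = $2,081.50
Check: goods available $6,404.75 = COGS $4,323.25 + ending $2,081.50

Ending inventory = $2,081.50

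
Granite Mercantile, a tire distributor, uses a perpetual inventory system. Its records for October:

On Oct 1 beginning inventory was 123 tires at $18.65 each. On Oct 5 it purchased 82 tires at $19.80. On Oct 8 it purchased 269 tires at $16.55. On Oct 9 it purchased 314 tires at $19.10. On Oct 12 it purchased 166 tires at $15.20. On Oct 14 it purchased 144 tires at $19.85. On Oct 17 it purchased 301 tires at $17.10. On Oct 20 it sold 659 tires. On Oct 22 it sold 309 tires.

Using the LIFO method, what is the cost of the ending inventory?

Oct 20, 659 sold [LIFO — newest first]: 301 @ $17.10 + 144 @ $19.85 + 166 @ $15.20 + 48 @ $19.10 = $11,445.50
Oct 22, 309 sold [LIFO — newest first]: 266 @ $19.10 + 43 @ $16.55 = $5,792.25
Total COGS = $11,445.50 + $5,792.25 = $17,237.75
Ending inventory: 123 @ $18.65 + 82 @ $19.80 + 226 @ $16.55 = $7,657.85

Ending inventory = $7,657.85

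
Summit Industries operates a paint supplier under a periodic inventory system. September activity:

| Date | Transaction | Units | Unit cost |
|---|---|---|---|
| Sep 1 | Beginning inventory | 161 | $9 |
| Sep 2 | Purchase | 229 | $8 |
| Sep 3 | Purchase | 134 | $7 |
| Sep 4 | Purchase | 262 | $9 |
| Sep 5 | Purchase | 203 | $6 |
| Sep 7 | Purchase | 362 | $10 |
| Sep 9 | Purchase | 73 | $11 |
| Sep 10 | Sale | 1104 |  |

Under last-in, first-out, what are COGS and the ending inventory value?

COGS = $9,497; ending inventory = $2,721

Sep 10, 1104 sold [LIFO — newest first]: 73 @ $11 + 362 @ $10 + 203 @ $6 + 262 @ $9 + 134 @ $7 + 70 @ $8 = $9,497
Ending inventory: 161 @ $9 + 159 @ $8 = $2,721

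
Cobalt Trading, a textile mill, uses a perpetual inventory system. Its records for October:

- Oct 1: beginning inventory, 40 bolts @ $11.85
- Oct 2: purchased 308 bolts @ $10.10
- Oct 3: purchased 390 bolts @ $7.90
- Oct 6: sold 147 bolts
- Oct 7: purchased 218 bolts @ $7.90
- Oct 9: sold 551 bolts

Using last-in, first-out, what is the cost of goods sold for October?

COGS = $5,712.20

Oct 6, 147 sold [LIFO — newest first]: 147 @ $7.90 = $1,161.30
Oct 9, 551 sold [LIFO — newest first]: 218 @ $7.90 + 243 @ $7.90 + 90 @ $10.10 = $4,550.90
Total COGS = $1,161.30 + $4,550.90 = $5,712.20
Ending inventory: 40 @ $11.85 + 218 @ $10.10 = $2,675.80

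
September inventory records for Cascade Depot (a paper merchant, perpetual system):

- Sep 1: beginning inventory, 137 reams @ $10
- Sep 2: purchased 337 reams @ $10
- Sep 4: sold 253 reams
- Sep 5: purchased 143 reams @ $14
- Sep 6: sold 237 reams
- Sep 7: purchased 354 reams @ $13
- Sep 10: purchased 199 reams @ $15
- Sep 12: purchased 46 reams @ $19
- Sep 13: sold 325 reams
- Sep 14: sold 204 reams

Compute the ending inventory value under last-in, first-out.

Sep 4, 253 sold [LIFO — newest first]: 253 @ $10 = $2,530
Sep 6, 237 sold [LIFO — newest first]: 143 @ $14 + 84 @ $10 + 10 @ $10 = $2,942
Sep 13, 325 sold [LIFO — newest first]: 46 @ $19 + 199 @ $15 + 80 @ $13 = $4,899
Sep 14, 204 sold [LIFO — newest first]: 204 @ $13 = $2,652
Total COGS = $2,530 + $2,942 + $4,899 + $2,652 = $13,023
Ending inventory: 127 @ $10 + 70 @ $13 = $2,180

Ending inventory = $2,180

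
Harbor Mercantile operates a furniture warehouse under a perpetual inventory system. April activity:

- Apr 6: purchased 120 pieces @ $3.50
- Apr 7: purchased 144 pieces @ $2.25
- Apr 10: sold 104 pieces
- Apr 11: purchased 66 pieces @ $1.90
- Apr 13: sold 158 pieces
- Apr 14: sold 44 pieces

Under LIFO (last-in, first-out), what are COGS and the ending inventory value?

COGS = $785.40; ending inventory = $84.00

Apr 10, 104 sold [LIFO — newest first]: 104 @ $2.25 = $234.00
Apr 13, 158 sold [LIFO — newest first]: 66 @ $1.90 + 40 @ $2.25 + 52 @ $3.50 = $397.40
Apr 14, 44 sold [LIFO — newest first]: 44 @ $3.50 = $154.00
Total COGS = $234.00 + $397.40 + $154.00 = $785.40
Ending inventory: 24 @ $3.50 = $84.00
Check: goods available $869.40 = COGS $785.40 + ending $84.00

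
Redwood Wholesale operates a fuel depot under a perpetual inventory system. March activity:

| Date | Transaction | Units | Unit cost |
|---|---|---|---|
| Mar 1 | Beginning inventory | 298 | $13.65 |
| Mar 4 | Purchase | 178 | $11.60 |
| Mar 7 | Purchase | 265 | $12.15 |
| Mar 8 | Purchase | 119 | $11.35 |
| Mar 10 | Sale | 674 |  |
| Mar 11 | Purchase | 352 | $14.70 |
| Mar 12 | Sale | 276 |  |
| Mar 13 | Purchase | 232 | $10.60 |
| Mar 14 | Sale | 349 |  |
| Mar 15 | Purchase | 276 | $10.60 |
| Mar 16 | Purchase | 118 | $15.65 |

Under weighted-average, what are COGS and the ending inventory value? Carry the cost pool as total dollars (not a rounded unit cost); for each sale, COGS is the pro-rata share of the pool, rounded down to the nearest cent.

COGS = $16,544.14; ending inventory = $6,564.66

After Mar 1: 298 on hand, pool $4,067.70 (≈ $13.6500 each)
After Mar 4: 476 on hand, pool $6,132.50 (≈ $12.8834 each)
After Mar 7: 741 on hand, pool $9,352.25 (≈ $12.6211 each)
After Mar 8: 860 on hand, pool $10,702.90 (≈ $12.4452 each)
Mar 10, sell 674: 674/860 × $10,702.90 → $8,388.08
After Mar 11: 538 on hand, pool $7,489.22 (≈ $13.9205 each)
Mar 12, sell 276: 276/538 × $7,489.22 → $3,842.05
After Mar 13: 494 on hand, pool $6,106.37 (≈ $12.3611 each)
Mar 14, sell 349: 349/494 × $6,106.37 → $4,314.01
After Mar 15: 421 on hand, pool $4,717.96 (≈ $11.2066 each)
After Mar 16: 539 on hand, pool $6,564.66 (≈ $12.1793 each)
Total COGS = $8,388.08 + $3,842.05 + $4,314.01 = $16,544.14
Ending inventory (cost pool remaining) = $6,564.66
Check: goods available $23,108.80 = COGS $16,544.14 + ending $6,564.66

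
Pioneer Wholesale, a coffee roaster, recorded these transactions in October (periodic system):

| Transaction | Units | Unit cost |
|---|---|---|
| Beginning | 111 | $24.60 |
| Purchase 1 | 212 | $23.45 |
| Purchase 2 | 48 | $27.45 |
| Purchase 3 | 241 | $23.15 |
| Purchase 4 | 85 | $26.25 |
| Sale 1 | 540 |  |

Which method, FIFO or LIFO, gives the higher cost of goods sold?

LIFO

FIFO COGS: 111 @ $24.60 + 212 @ $23.45 + 48 @ $27.45 + 169 @ $23.15 = $12,931.95
LIFO COGS: 85 @ $26.25 + 241 @ $23.15 + 48 @ $27.45 + 166 @ $23.45 = $13,020.70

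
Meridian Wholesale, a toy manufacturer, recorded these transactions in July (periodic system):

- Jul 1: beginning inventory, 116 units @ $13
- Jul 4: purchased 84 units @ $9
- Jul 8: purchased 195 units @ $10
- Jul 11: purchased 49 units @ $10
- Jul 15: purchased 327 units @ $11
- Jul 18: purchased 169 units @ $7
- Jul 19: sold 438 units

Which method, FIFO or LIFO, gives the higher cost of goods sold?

FIFO

FIFO COGS: 116 @ $13 + 84 @ $9 + 195 @ $10 + 43 @ $10 = $4,644
LIFO COGS: 169 @ $7 + 269 @ $11 = $4,142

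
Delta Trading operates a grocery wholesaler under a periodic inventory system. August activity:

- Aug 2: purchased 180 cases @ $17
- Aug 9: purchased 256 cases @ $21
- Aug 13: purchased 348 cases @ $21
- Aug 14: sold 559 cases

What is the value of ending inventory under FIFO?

Ending inventory = $4,725

Aug 14, 559 sold [FIFO — oldest first]: 180 @ $17 + 256 @ $21 + 123 @ $21 = $11,019
Ending inventory: 225 @ $21 = $4,725
Check: goods available $15,744 = COGS $11,019 + ending $4,725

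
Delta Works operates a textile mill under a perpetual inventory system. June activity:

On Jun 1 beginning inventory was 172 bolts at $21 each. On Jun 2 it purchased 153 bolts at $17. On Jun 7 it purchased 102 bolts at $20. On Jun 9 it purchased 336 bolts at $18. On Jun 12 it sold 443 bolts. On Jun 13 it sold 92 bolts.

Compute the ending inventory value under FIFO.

Jun 12, 443 sold [FIFO — oldest first]: 172 @ $21 + 153 @ $17 + 102 @ $20 + 16 @ $18 = $8,541
Jun 13, 92 sold [FIFO — oldest first]: 92 @ $18 = $1,656
Total COGS = $8,541 + $1,656 = $10,197
Ending inventory: 228 @ $18 = $4,104
Check: goods available $14,301 = COGS $10,197 + ending $4,104

Ending inventory = $4,104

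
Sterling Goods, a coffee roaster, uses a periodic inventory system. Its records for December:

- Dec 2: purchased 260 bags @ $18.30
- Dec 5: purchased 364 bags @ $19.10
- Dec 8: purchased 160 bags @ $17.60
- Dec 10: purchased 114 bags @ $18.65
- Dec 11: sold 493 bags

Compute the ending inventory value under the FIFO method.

Ending inventory = $7,444.20

Dec 11, 493 sold [FIFO — oldest first]: 260 @ $18.30 + 233 @ $19.10 = $9,208.30
Ending inventory: 131 @ $19.10 + 160 @ $17.60 + 114 @ $18.65 = $7,444.20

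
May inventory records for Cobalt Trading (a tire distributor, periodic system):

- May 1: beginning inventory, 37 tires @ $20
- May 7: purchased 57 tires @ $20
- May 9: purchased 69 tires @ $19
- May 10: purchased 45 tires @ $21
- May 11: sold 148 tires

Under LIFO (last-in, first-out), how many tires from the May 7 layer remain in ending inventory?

May 11, 148 sold [LIFO — newest first]: 45 @ $21 + 69 @ $19 + 34 @ $20 = $2,936
Ending inventory: 37 @ $20 + 23 @ $20 = $1,200

23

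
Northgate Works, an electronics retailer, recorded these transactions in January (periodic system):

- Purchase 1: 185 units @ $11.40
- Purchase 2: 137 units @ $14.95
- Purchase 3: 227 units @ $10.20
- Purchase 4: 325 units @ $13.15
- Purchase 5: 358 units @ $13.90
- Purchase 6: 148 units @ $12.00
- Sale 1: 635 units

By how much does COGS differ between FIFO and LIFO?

FIFO COGS: 185 @ $11.40 + 137 @ $14.95 + 227 @ $10.20 + 86 @ $13.15 = $7,603.45
LIFO COGS: 148 @ $12.00 + 358 @ $13.90 + 129 @ $13.15 = $8,448.55
Difference = |$7,603.45 − $8,448.55| = $845.10

$845.10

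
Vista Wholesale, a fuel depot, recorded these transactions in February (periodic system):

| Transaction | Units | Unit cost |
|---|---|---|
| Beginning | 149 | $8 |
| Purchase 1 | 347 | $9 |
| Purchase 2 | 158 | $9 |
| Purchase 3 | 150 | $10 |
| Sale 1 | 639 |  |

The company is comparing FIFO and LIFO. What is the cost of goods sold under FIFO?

FIFO COGS: 149 @ $8 + 347 @ $9 + 143 @ $9 = $5,602
LIFO COGS: 150 @ $10 + 158 @ $9 + 331 @ $9 = $5,901

COGS = $5,602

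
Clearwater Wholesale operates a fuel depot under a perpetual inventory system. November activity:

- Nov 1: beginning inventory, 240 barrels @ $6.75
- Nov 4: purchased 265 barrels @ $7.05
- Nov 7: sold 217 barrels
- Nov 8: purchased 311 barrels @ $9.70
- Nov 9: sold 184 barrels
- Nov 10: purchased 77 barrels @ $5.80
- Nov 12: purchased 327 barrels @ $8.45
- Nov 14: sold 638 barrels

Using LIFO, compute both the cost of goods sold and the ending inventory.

COGS = $8,492.95; ending inventory = $1,221.75

Nov 7, 217 sold [LIFO — newest first]: 217 @ $7.05 = $1,529.85
Nov 9, 184 sold [LIFO — newest first]: 184 @ $9.70 = $1,784.80
Nov 14, 638 sold [LIFO — newest first]: 327 @ $8.45 + 77 @ $5.80 + 127 @ $9.70 + 48 @ $7.05 + 59 @ $6.75 = $5,178.30
Total COGS = $1,529.85 + $1,784.80 + $5,178.30 = $8,492.95
Ending inventory: 181 @ $6.75 = $1,221.75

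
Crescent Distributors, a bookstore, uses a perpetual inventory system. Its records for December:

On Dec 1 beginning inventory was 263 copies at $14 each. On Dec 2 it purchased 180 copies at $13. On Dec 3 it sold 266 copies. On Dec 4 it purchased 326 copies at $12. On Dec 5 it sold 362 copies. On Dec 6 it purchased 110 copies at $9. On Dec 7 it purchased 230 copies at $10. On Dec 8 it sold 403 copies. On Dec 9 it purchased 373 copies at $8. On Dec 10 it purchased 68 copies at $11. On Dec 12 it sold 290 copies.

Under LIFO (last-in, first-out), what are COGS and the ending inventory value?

Dec 3, 266 sold [LIFO — newest first]: 180 @ $13 + 86 @ $14 = $3,544
Dec 5, 362 sold [LIFO — newest first]: 326 @ $12 + 36 @ $14 = $4,416
Dec 8, 403 sold [LIFO — newest first]: 230 @ $10 + 110 @ $9 + 63 @ $14 = $4,172
Dec 12, 290 sold [LIFO — newest first]: 68 @ $11 + 222 @ $8 = $2,524
Total COGS = $3,544 + $4,416 + $4,172 + $2,524 = $14,656
Ending inventory: 78 @ $14 + 151 @ $8 = $2,300
Check: goods available $16,956 = COGS $14,656 + ending $2,300

COGS = $14,656; ending inventory = $2,300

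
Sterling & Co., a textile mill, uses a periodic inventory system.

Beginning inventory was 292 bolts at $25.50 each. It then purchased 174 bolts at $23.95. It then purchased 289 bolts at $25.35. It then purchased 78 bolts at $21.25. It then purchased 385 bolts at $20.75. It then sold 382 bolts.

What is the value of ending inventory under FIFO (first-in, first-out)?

Ending inventory = $18,984.20

Sale 1 (382) [FIFO — oldest first]: 292 @ $25.50 + 90 @ $23.95 = $9,601.50
Ending inventory: 84 @ $23.95 + 289 @ $25.35 + 78 @ $21.25 + 385 @ $20.75 = $18,984.20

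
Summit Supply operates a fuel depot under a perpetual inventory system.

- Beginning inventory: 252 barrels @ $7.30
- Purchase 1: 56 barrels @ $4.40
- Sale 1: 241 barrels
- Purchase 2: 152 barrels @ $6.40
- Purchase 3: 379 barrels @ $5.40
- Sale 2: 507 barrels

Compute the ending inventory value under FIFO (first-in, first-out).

Ending inventory = $491.40

Sale 1 (241) [FIFO — oldest first]: 241 @ $7.30 = $1,759.30
Sale 2 (507) [FIFO — oldest first]: 11 @ $7.30 + 56 @ $4.40 + 152 @ $6.40 + 288 @ $5.40 = $2,854.70
Total COGS = $1,759.30 + $2,854.70 = $4,614.00
Ending inventory: 91 @ $5.40 = $491.40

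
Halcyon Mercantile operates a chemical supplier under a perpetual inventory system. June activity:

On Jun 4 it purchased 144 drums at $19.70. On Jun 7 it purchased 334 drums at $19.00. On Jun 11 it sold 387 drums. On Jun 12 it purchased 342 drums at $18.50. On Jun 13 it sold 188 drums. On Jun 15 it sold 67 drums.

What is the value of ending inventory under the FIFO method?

Jun 11, 387 sold [FIFO — oldest first]: 144 @ $19.70 + 243 @ $19.00 = $7,453.80
Jun 13, 188 sold [FIFO — oldest first]: 91 @ $19.00 + 97 @ $18.50 = $3,523.50
Jun 15, 67 sold [FIFO — oldest first]: 67 @ $18.50 = $1,239.50
Total COGS = $7,453.80 + $3,523.50 + $1,239.50 = $12,216.80
Ending inventory: 178 @ $18.50 = $3,293.00
Check: goods available $15,509.80 = COGS $12,216.80 + ending $3,293.00

Ending inventory = $3,293.00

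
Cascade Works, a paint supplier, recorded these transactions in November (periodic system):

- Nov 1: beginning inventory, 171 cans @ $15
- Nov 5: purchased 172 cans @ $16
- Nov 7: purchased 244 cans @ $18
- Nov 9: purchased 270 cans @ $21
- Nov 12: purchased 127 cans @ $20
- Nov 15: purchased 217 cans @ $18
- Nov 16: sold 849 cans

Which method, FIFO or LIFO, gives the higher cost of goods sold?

LIFO

FIFO COGS: 171 @ $15 + 172 @ $16 + 244 @ $18 + 262 @ $21 = $15,211
LIFO COGS: 217 @ $18 + 127 @ $20 + 270 @ $21 + 235 @ $18 = $16,346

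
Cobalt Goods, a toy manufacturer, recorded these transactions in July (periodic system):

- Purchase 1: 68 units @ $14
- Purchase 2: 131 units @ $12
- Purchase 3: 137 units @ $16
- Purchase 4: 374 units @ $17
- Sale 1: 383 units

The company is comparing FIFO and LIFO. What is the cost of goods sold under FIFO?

COGS = $5,515

FIFO COGS: 68 @ $14 + 131 @ $12 + 137 @ $16 + 47 @ $17 = $5,515
LIFO COGS: 374 @ $17 + 9 @ $16 = $6,502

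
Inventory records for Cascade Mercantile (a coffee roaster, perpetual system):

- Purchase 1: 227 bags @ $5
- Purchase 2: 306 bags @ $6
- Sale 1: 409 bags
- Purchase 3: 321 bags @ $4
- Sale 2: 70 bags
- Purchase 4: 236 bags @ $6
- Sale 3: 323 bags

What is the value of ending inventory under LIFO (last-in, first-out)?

Sale 1 (409) [LIFO — newest first]: 306 @ $6 + 103 @ $5 = $2,351
Sale 2 (70) [LIFO — newest first]: 70 @ $4 = $280
Sale 3 (323) [LIFO — newest first]: 236 @ $6 + 87 @ $4 = $1,764
Total COGS = $2,351 + $280 + $1,764 = $4,395
Ending inventory: 124 @ $5 + 164 @ $4 = $1,276
Check: goods available $5,671 = COGS $4,395 + ending $1,276

Ending inventory = $1,276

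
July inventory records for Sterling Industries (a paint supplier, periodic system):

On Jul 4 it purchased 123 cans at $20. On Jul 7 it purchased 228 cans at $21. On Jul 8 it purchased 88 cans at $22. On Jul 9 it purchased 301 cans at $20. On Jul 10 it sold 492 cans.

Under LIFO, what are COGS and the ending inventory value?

COGS = $10,119; ending inventory = $5,085

Jul 10, 492 sold [LIFO — newest first]: 301 @ $20 + 88 @ $22 + 103 @ $21 = $10,119
Ending inventory: 123 @ $20 + 125 @ $21 = $5,085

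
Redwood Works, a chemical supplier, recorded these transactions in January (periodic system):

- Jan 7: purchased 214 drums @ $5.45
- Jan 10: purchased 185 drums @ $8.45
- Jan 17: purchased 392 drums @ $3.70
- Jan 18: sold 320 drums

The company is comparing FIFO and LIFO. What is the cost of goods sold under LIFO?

FIFO COGS: 214 @ $5.45 + 106 @ $8.45 = $2,062.00
LIFO COGS: 320 @ $3.70 = $1,184.00

COGS = $1,184.00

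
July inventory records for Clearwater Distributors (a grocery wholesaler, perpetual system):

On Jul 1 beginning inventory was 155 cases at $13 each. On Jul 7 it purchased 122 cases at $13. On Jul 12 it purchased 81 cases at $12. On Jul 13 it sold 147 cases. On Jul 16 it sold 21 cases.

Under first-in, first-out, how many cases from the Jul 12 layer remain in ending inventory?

Jul 13, 147 sold [FIFO — oldest first]: 147 @ $13 = $1,911
Jul 16, 21 sold [FIFO — oldest first]: 8 @ $13 + 13 @ $13 = $273
Total COGS = $1,911 + $273 = $2,184
Ending inventory: 109 @ $13 + 81 @ $12 = $2,389

81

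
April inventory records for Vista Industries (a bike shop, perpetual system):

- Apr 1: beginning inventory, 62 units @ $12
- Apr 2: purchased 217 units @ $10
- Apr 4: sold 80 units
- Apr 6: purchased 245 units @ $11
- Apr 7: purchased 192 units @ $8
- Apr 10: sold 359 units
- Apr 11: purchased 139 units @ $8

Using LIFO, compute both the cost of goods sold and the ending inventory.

COGS = $4,173; ending inventory = $4,084

Apr 4, 80 sold [LIFO — newest first]: 80 @ $10 = $800
Apr 10, 359 sold [LIFO — newest first]: 192 @ $8 + 167 @ $11 = $3,373
Total COGS = $800 + $3,373 = $4,173
Ending inventory: 62 @ $12 + 137 @ $10 + 78 @ $11 + 139 @ $8 = $4,084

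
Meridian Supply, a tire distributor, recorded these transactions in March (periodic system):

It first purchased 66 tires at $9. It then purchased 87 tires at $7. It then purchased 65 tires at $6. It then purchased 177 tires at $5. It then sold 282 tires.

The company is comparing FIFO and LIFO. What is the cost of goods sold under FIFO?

FIFO COGS: 66 @ $9 + 87 @ $7 + 65 @ $6 + 64 @ $5 = $1,913
LIFO COGS: 177 @ $5 + 65 @ $6 + 40 @ $7 = $1,555

COGS = $1,913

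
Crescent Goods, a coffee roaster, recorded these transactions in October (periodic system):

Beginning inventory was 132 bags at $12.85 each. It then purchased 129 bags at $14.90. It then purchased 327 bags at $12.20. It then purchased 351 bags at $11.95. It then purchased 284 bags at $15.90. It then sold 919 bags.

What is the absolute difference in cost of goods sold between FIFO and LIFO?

$611.70

FIFO COGS: 132 @ $12.85 + 129 @ $14.90 + 327 @ $12.20 + 331 @ $11.95 = $11,563.15
LIFO COGS: 284 @ $15.90 + 351 @ $11.95 + 284 @ $12.20 = $12,174.85
Difference = |$11,563.15 − $12,174.85| = $611.70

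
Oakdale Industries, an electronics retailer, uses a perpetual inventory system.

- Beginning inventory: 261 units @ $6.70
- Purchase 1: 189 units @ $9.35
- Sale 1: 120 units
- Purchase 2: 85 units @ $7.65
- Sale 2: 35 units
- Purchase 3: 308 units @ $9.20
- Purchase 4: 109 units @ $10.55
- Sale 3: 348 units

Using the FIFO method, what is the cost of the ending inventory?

Sale 1 (120) [FIFO — oldest first]: 120 @ $6.70 = $804.00
Sale 2 (35) [FIFO — oldest first]: 35 @ $6.70 = $234.50
Sale 3 (348) [FIFO — oldest first]: 106 @ $6.70 + 189 @ $9.35 + 53 @ $7.65 = $2,882.80
Total COGS = $804.00 + $234.50 + $2,882.80 = $3,921.30
Ending inventory: 32 @ $7.65 + 308 @ $9.20 + 109 @ $10.55 = $4,228.35

Ending inventory = $4,228.35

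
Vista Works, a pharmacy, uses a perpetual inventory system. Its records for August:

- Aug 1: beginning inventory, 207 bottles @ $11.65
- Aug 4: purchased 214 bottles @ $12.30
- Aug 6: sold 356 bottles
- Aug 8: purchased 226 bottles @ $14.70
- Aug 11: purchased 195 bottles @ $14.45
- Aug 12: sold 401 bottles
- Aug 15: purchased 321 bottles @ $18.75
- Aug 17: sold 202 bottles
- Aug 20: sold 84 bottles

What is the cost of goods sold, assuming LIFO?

COGS = $15,494.95

Aug 6, 356 sold [LIFO — newest first]: 214 @ $12.30 + 142 @ $11.65 = $4,286.50
Aug 12, 401 sold [LIFO — newest first]: 195 @ $14.45 + 206 @ $14.70 = $5,845.95
Aug 17, 202 sold [LIFO — newest first]: 202 @ $18.75 = $3,787.50
Aug 20, 84 sold [LIFO — newest first]: 84 @ $18.75 = $1,575.00
Total COGS = $4,286.50 + $5,845.95 + $3,787.50 + $1,575.00 = $15,494.95
Ending inventory: 65 @ $11.65 + 20 @ $14.70 + 35 @ $18.75 = $1,707.50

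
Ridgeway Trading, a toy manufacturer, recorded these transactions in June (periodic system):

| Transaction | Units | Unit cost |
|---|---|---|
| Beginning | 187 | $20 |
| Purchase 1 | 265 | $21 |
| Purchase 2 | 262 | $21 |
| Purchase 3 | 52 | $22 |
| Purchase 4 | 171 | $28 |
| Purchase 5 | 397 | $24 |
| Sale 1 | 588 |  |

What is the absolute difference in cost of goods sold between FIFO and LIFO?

FIFO COGS: 187 @ $20 + 265 @ $21 + 136 @ $21 = $12,161
LIFO COGS: 397 @ $24 + 171 @ $28 + 20 @ $22 = $14,756
Difference = |$12,161 − $14,756| = $2,595

$2,595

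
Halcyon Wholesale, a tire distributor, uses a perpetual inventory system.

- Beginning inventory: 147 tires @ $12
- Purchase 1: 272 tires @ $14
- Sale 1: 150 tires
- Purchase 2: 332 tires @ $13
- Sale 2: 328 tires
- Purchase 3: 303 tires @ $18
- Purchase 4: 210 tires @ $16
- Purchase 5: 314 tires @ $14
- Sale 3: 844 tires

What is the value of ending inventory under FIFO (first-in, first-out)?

Sale 1 (150) [FIFO — oldest first]: 147 @ $12 + 3 @ $14 = $1,806
Sale 2 (328) [FIFO — oldest first]: 269 @ $14 + 59 @ $13 = $4,533
Sale 3 (844) [FIFO — oldest first]: 273 @ $13 + 303 @ $18 + 210 @ $16 + 58 @ $14 = $13,175
Total COGS = $1,806 + $4,533 + $13,175 = $19,514
Ending inventory: 256 @ $14 = $3,584

Ending inventory = $3,584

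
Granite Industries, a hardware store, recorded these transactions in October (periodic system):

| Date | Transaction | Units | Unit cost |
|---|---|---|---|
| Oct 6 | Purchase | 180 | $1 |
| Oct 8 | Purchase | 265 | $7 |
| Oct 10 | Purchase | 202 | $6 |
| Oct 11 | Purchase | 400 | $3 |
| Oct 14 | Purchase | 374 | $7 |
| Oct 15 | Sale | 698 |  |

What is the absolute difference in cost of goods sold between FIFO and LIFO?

$190

FIFO COGS: 180 @ $1 + 265 @ $7 + 202 @ $6 + 51 @ $3 = $3,400
LIFO COGS: 374 @ $7 + 324 @ $3 = $3,590
Difference = |$3,400 − $3,590| = $190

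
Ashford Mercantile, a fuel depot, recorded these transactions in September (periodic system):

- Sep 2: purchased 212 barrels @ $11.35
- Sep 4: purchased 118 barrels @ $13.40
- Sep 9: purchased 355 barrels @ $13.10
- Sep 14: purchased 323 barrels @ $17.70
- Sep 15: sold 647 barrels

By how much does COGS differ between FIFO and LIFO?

FIFO COGS: 212 @ $11.35 + 118 @ $13.40 + 317 @ $13.10 = $8,140.10
LIFO COGS: 323 @ $17.70 + 324 @ $13.10 = $9,961.50
Difference = |$8,140.10 − $9,961.50| = $1,821.40

$1,821.40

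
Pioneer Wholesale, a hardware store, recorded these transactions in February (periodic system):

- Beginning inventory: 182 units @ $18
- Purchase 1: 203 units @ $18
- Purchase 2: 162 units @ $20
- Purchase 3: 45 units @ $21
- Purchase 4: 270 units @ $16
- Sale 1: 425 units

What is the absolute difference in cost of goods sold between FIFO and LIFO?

$265

FIFO COGS: 182 @ $18 + 203 @ $18 + 40 @ $20 = $7,730
LIFO COGS: 270 @ $16 + 45 @ $21 + 110 @ $20 = $7,465
Difference = |$7,730 − $7,465| = $265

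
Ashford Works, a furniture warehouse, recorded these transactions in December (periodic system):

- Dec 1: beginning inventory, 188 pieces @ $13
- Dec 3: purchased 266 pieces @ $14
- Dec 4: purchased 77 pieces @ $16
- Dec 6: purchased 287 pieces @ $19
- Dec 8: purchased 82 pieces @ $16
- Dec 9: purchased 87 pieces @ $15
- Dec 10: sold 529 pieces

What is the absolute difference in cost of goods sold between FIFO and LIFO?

FIFO COGS: 188 @ $13 + 266 @ $14 + 75 @ $16 = $7,368
LIFO COGS: 87 @ $15 + 82 @ $16 + 287 @ $19 + 73 @ $16 = $9,238
Difference = |$7,368 − $9,238| = $1,870

$1,870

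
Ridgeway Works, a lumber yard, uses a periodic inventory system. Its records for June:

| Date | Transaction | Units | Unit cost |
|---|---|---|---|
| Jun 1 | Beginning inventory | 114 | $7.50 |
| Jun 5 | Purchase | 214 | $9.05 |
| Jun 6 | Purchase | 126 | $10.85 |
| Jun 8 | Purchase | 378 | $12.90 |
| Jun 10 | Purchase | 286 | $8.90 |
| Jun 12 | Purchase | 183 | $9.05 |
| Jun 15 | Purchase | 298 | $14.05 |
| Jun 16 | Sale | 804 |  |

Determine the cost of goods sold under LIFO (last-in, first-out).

COGS = $8,865.75

Jun 16, 804 sold [LIFO — newest first]: 298 @ $14.05 + 183 @ $9.05 + 286 @ $8.90 + 37 @ $12.90 = $8,865.75
Ending inventory: 114 @ $7.50 + 214 @ $9.05 + 126 @ $10.85 + 341 @ $12.90 = $8,557.70
Check: goods available $17,423.45 = COGS $8,865.75 + ending $8,557.70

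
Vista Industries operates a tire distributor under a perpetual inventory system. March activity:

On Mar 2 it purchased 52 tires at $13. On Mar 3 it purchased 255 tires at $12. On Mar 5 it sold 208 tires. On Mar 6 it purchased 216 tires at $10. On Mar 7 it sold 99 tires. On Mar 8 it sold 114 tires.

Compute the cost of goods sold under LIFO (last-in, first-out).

COGS = $4,626

Mar 5, 208 sold [LIFO — newest first]: 208 @ $12 = $2,496
Mar 7, 99 sold [LIFO — newest first]: 99 @ $10 = $990
Mar 8, 114 sold [LIFO — newest first]: 114 @ $10 = $1,140
Total COGS = $2,496 + $990 + $1,140 = $4,626
Ending inventory: 52 @ $13 + 47 @ $12 + 3 @ $10 = $1,270
Check: goods available $5,896 = COGS $4,626 + ending $1,270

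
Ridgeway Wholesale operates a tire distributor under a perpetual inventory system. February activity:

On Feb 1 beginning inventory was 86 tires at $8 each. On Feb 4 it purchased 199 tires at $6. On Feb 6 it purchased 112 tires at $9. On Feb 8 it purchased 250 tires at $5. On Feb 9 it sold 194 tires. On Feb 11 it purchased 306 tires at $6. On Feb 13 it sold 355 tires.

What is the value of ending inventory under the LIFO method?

Ending inventory = $2,925

Feb 9, 194 sold [LIFO — newest first]: 194 @ $5 = $970
Feb 13, 355 sold [LIFO — newest first]: 306 @ $6 + 49 @ $5 = $2,081
Total COGS = $970 + $2,081 = $3,051
Ending inventory: 86 @ $8 + 199 @ $6 + 112 @ $9 + 7 @ $5 = $2,925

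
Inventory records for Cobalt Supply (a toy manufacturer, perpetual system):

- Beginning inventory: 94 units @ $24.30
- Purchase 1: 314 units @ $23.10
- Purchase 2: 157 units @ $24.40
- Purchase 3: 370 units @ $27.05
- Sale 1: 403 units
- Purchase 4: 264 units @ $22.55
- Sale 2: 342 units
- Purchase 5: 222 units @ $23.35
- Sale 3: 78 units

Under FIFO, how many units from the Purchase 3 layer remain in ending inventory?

112

Sale 1 (403) [FIFO — oldest first]: 94 @ $24.30 + 309 @ $23.10 = $9,422.10
Sale 2 (342) [FIFO — oldest first]: 5 @ $23.10 + 157 @ $24.40 + 180 @ $27.05 = $8,815.30
Sale 3 (78) [FIFO — oldest first]: 78 @ $27.05 = $2,109.90
Total COGS = $9,422.10 + $8,815.30 + $2,109.90 = $20,347.30
Ending inventory: 112 @ $27.05 + 264 @ $22.55 + 222 @ $23.35 = $14,166.50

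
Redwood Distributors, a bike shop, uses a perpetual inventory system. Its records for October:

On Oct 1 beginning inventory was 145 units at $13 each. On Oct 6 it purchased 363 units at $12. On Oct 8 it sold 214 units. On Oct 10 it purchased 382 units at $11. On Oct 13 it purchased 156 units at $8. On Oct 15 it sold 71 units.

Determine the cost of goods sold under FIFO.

Oct 8, 214 sold [FIFO — oldest first]: 145 @ $13 + 69 @ $12 = $2,713
Oct 15, 71 sold [FIFO — oldest first]: 71 @ $12 = $852
Total COGS = $2,713 + $852 = $3,565
Ending inventory: 223 @ $12 + 382 @ $11 + 156 @ $8 = $8,126

COGS = $3,565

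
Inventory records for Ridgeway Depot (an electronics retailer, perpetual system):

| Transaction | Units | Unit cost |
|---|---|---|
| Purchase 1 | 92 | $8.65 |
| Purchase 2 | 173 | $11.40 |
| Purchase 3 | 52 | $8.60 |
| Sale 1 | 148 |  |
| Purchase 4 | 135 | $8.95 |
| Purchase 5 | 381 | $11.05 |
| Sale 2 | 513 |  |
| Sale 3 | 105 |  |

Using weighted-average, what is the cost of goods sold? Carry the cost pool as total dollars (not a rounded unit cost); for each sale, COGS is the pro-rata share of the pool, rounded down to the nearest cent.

COGS = $7,935.87

After Purchase 1: 92 on hand, pool $795.80 (≈ $8.6500 each)
After Purchase 2: 265 on hand, pool $2,768.00 (≈ $10.4453 each)
After Purchase 3: 317 on hand, pool $3,215.20 (≈ $10.1426 each)
Sale 1, sell 148: 148/317 × $3,215.20 → $1,501.10
After Purchase 4: 304 on hand, pool $2,922.35 (≈ $9.6130 each)
After Purchase 5: 685 on hand, pool $7,132.40 (≈ $10.4123 each)
Sale 2, sell 513: 513/685 × $7,132.40 → $5,341.49
Sale 3, sell 105: 105/172 × $1,790.91 → $1,093.28
Total COGS = $1,501.10 + $5,341.49 + $1,093.28 = $7,935.87
Ending inventory (cost pool remaining) = $697.63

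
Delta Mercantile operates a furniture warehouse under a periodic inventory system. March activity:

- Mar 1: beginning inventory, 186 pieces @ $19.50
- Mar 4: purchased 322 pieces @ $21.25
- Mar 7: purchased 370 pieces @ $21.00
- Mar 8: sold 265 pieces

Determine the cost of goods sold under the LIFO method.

COGS = $5,565.00

Mar 8, 265 sold [LIFO — newest first]: 265 @ $21.00 = $5,565.00
Ending inventory: 186 @ $19.50 + 322 @ $21.25 + 105 @ $21.00 = $12,674.50
Check: goods available $18,239.50 = COGS $5,565.00 + ending $12,674.50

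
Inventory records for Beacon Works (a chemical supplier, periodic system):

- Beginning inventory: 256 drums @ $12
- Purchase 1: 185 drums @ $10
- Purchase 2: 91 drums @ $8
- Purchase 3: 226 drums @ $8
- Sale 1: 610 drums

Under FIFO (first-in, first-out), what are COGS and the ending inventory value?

COGS = $6,274; ending inventory = $1,184

Sale 1 (610) [FIFO — oldest first]: 256 @ $12 + 185 @ $10 + 91 @ $8 + 78 @ $8 = $6,274
Ending inventory: 148 @ $8 = $1,184
Check: goods available $7,458 = COGS $6,274 + ending $1,184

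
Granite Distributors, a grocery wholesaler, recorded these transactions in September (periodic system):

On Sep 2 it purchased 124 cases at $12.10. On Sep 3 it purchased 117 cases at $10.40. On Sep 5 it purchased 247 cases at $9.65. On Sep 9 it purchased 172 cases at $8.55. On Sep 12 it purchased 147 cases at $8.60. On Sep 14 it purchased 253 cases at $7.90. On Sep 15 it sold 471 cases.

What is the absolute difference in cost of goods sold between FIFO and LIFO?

FIFO COGS: 124 @ $12.10 + 117 @ $10.40 + 230 @ $9.65 = $4,936.70
LIFO COGS: 253 @ $7.90 + 147 @ $8.60 + 71 @ $8.55 = $3,869.95
Difference = |$4,936.70 − $3,869.95| = $1,066.75

$1,066.75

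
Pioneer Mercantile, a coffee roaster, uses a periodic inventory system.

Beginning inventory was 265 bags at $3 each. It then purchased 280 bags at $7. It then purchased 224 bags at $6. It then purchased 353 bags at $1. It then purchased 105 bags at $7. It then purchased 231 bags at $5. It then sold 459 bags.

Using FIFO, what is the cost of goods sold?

COGS = $2,153

Sale 1 (459) [FIFO — oldest first]: 265 @ $3 + 194 @ $7 = $2,153
Ending inventory: 86 @ $7 + 224 @ $6 + 353 @ $1 + 105 @ $7 + 231 @ $5 = $4,189
Check: goods available $6,342 = COGS $2,153 + ending $4,189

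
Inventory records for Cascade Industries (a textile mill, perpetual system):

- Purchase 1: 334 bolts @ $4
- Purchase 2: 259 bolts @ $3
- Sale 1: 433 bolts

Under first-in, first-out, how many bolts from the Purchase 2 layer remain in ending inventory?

160

Sale 1 (433) [FIFO — oldest first]: 334 @ $4 + 99 @ $3 = $1,633
Ending inventory: 160 @ $3 = $480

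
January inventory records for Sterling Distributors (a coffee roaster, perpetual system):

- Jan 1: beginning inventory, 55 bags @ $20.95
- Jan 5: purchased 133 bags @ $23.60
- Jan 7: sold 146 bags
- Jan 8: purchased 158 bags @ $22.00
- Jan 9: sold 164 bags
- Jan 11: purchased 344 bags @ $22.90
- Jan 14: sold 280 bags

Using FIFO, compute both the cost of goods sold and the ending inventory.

Jan 7, 146 sold [FIFO — oldest first]: 55 @ $20.95 + 91 @ $23.60 = $3,299.85
Jan 9, 164 sold [FIFO — oldest first]: 42 @ $23.60 + 122 @ $22.00 = $3,675.20
Jan 14, 280 sold [FIFO — oldest first]: 36 @ $22.00 + 244 @ $22.90 = $6,379.60
Total COGS = $3,299.85 + $3,675.20 + $6,379.60 = $13,354.65
Ending inventory: 100 @ $22.90 = $2,290.00

COGS = $13,354.65; ending inventory = $2,290.00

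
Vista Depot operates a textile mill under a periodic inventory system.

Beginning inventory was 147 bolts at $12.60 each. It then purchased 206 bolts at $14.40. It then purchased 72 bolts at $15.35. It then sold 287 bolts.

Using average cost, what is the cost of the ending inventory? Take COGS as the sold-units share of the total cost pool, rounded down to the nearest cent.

Sale 1, sell 287: 287/425 × $5,923.80 → $4,000.30
Ending inventory (cost pool remaining) = $1,923.50
Check: goods available $5,923.80 = COGS $4,000.30 + ending $1,923.50

Ending inventory = $1,923.50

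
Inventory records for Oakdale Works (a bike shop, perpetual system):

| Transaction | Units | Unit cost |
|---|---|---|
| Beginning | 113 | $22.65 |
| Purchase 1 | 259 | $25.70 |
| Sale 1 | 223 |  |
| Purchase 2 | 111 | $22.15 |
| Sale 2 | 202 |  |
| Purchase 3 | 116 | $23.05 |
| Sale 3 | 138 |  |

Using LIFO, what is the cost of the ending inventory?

Ending inventory = $815.40

Sale 1 (223) [LIFO — newest first]: 223 @ $25.70 = $5,731.10
Sale 2 (202) [LIFO — newest first]: 111 @ $22.15 + 36 @ $25.70 + 55 @ $22.65 = $4,629.60
Sale 3 (138) [LIFO — newest first]: 116 @ $23.05 + 22 @ $22.65 = $3,172.10
Total COGS = $5,731.10 + $4,629.60 + $3,172.10 = $13,532.80
Ending inventory: 36 @ $22.65 = $815.40
Check: goods available $14,348.20 = COGS $13,532.80 + ending $815.40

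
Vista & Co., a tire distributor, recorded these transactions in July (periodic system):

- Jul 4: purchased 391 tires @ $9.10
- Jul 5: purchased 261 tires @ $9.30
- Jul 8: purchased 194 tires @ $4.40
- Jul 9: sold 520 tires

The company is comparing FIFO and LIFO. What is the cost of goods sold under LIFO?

COGS = $3,872.40

FIFO COGS: 391 @ $9.10 + 129 @ $9.30 = $4,757.80
LIFO COGS: 194 @ $4.40 + 261 @ $9.30 + 65 @ $9.10 = $3,872.40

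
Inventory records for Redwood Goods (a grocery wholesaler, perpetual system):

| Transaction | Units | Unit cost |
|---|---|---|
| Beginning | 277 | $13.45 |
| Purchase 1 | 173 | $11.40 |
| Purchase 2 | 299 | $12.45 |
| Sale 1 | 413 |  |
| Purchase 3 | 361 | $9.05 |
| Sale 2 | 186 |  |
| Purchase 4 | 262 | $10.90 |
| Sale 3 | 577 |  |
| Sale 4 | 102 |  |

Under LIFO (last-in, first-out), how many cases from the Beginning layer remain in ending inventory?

94

Sale 1 (413) [LIFO — newest first]: 299 @ $12.45 + 114 @ $11.40 = $5,022.15
Sale 2 (186) [LIFO — newest first]: 186 @ $9.05 = $1,683.30
Sale 3 (577) [LIFO — newest first]: 262 @ $10.90 + 175 @ $9.05 + 59 @ $11.40 + 81 @ $13.45 = $6,201.60
Sale 4 (102) [LIFO — newest first]: 102 @ $13.45 = $1,371.90
Total COGS = $5,022.15 + $1,683.30 + $6,201.60 + $1,371.90 = $14,278.95
Ending inventory: 94 @ $13.45 = $1,264.30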